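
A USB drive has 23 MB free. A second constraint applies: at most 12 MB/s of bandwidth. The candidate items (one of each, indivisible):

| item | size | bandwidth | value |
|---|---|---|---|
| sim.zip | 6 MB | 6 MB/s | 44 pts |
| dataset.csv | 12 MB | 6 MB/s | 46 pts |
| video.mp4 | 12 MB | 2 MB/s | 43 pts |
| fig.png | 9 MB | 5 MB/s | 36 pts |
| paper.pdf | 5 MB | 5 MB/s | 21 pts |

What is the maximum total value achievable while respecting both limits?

Feasible sets respecting both limits:
- sim.zip+dataset.csv: size 18, bandwidth 12, value 90
- sim.zip+video.mp4: size 18, bandwidth 8, value 87
- dataset.csv+fig.png: size 21, bandwidth 11, value 82
Best: 90 pts.

90 pts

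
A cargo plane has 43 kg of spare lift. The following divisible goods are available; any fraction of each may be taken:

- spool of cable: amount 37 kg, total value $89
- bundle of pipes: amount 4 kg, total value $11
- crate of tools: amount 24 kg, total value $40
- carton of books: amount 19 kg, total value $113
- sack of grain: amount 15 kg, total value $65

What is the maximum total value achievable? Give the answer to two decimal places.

201.03

Take in order of value per unit:
- carton of books (113/19 per unit): all 19 → value 113, running total 113.00
- sack of grain (65/15 per unit): all 15 → value 65, running total 178.00
- bundle of pipes (11/4 per unit): all 4 → value 11, running total 189.00
- spool of cable (89/37 per unit): 5 of 37 → value 5×89/37 = 12.0270, running total 201.03
Total 201.03.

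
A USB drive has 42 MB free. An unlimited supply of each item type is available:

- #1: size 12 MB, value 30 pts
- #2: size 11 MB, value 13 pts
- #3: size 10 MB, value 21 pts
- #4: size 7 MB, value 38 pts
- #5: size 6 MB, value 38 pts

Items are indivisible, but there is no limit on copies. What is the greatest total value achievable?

Best value-per-unit is #5 at 38/6, and filling with it alone uses size 7×6=42. No mix of the others beats 7×38 = 266.

266 pts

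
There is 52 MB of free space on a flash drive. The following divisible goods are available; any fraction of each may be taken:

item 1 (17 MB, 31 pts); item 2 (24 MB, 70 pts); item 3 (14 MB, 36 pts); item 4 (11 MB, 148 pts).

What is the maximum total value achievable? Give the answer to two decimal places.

259.47

Take in order of value per unit:
- item 4 (148/11 per unit): all 11 → value 148, running total 148.00
- item 2 (70/24 per unit): all 24 → value 70, running total 218.00
- item 3 (36/14 per unit): all 14 → value 36, running total 254.00
- item 1 (31/17 per unit): 3 of 17 → value 3×31/17 = 5.4706, running total 259.47
Total 259.47.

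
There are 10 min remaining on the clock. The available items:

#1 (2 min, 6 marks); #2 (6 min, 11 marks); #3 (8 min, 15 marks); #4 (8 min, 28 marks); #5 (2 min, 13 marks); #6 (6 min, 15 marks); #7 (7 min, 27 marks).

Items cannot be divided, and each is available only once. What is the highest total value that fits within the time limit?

Check high-value combinations within 10 min:
- #4+#5: time 8+2=10, value 28+13=41
- #5+#7: time 2+7=9, value 13+27=40
- #1+#4: time 2+8=10, value 6+28=34
- #1+#5+#6: time 2+2+6=10, value 6+13+15=34
- #1+#7: time 2+7=9, value 6+27=33
Best: 41 marks.

41 marks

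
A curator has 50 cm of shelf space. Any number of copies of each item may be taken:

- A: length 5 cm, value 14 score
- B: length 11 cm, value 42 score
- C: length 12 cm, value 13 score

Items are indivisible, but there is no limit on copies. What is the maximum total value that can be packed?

Best value-per-unit is B at 42/11; filling with it alone gives 4×42 = 168.
Optimal mix: 1×A + 4×B → length 49, value 182.

182 score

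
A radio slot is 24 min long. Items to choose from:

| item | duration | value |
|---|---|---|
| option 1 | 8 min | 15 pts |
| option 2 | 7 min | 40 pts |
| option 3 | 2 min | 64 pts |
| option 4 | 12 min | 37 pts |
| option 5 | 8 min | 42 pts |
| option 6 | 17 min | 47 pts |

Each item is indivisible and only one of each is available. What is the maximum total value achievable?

146 pts

Check high-value combinations within 24 min:
- option 2+option 3+option 5: duration 7+2+8=17, value 40+64+42=146
- option 3+option 4+option 5: duration 2+12+8=22, value 64+37+42=143
- option 2+option 3+option 4: duration 7+2+12=21, value 40+64+37=141
- option 1+option 3+option 5: duration 8+2+8=18, value 15+64+42=121
- option 1+option 2+option 3: duration 8+7+2=17, value 15+40+64=119
Best: 146 pts.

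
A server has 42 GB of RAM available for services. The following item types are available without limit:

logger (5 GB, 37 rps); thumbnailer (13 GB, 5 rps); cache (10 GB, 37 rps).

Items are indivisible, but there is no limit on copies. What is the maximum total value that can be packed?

Best value-per-unit is logger at 37/5, and filling with it alone uses memory 8×5=40. No mix of the others beats 8×37 = 296.

296 rps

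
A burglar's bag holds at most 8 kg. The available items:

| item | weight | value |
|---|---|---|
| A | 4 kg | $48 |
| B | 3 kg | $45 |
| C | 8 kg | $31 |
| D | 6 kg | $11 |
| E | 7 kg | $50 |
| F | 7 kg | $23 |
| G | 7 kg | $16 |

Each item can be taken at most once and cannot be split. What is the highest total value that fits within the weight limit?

This is a 0/1 knapsack; check combinations near the capacity.
- A+B: weight 4+3=7, value 48+45=93
- E: weight 7, value 50
- A: weight 4, value 48
- B: weight 3, value 45
- C: weight 8, value 31
Best: $93.

$93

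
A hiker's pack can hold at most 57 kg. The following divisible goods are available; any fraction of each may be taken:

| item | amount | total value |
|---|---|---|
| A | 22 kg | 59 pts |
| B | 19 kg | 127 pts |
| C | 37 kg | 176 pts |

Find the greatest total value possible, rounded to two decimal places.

Take in order of value per unit:
- B (127/19 per unit): all 19 → value 127, running total 127.00
- C (176/37 per unit): all 37 → value 176, running total 303.00
- A (59/22 per unit): 1 of 22 → value 1×59/22 = 2.6818, running total 305.68
Total 305.68.

305.68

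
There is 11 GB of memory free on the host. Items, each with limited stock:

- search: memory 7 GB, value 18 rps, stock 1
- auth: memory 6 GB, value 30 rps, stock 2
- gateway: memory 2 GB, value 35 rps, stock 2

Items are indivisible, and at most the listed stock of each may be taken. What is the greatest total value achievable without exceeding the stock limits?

100 rps

Best selections within memory 11 and stock limits:
- 1×auth + 2×gateway: memory 10, value 100
- 1×search + 2×gateway: memory 11, value 88
- 2×gateway: memory 4, value 70
- 1×auth + 1×gateway: memory 8, value 65
Best: 100 rps.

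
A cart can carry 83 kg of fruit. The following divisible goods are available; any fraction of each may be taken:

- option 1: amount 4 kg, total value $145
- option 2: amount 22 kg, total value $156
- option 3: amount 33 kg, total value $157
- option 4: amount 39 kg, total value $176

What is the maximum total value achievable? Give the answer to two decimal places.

566.31

Take in order of value per unit:
- option 1 (145/4 per unit): all 4 → value 145, running total 145.00
- option 2 (156/22 per unit): all 22 → value 156, running total 301.00
- option 3 (157/33 per unit): all 33 → value 157, running total 458.00
- option 4 (176/39 per unit): 24 of 39 → value 24×176/39 = 108.3077, running total 566.31
Total 566.31.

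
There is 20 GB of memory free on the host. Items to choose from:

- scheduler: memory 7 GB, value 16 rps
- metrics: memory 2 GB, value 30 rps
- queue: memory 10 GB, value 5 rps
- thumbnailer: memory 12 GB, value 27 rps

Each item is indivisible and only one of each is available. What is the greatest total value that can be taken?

Check high-value combinations within 20 GB:
- metrics+thumbnailer: memory 2+12=14, value 30+27=57
- scheduler+metrics+queue: memory 7+2+10=19, value 16+30+5=51
- scheduler+metrics: memory 7+2=9, value 16+30=46
- scheduler+thumbnailer: memory 7+12=19, value 16+27=43
- metrics+queue: memory 2+10=12, value 30+5=35
Best: 57 rps.

57 rps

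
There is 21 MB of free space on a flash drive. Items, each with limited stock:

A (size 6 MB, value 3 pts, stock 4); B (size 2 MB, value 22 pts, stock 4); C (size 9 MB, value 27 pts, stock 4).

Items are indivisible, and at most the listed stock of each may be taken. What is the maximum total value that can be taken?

115 pts

Best selections within size 21 and stock limits:
- 4×B + 1×C: size 17, value 115
- 1×A + 3×B + 1×C: size 21, value 96
Best: 115 pts.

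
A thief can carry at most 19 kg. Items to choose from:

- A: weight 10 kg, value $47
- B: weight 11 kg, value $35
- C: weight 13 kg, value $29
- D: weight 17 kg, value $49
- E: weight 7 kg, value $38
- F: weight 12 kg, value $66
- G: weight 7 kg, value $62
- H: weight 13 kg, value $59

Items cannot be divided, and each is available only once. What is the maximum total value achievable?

This is a 0/1 knapsack; check combinations near the capacity.
- F+G: weight 12+7=19, value 66+62=128
- A+G: weight 10+7=17, value 47+62=109
- E+F: weight 7+12=19, value 38+66=104
- E+G: weight 7+7=14, value 38+62=100
- B+G: weight 11+7=18, value 35+62=97
Best: $128.

$128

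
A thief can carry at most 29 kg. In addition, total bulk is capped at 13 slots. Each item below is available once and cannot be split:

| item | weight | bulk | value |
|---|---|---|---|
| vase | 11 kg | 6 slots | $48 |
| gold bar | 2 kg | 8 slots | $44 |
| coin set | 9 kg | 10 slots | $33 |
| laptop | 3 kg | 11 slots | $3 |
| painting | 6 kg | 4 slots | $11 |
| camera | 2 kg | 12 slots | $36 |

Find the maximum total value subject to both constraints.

$59

Feasible sets respecting both limits:
- vase+painting: weight 17, bulk 10, value 59
- gold bar+painting: weight 8, bulk 12, value 55
- vase: weight 11, bulk 6, value 48
Best: $59.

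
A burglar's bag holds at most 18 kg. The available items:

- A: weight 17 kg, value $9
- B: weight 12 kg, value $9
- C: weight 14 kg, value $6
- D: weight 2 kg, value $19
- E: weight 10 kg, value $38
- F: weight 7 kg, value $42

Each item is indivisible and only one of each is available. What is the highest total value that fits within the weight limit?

$80

This is a 0/1 knapsack; check combinations near the capacity.
- E+F: weight 10+7=17, value 38+42=80
- D+F: weight 2+7=9, value 19+42=61
- D+E: weight 2+10=12, value 19+38=57
- F: weight 7, value 42
- E: weight 10, value 38
Best: $80.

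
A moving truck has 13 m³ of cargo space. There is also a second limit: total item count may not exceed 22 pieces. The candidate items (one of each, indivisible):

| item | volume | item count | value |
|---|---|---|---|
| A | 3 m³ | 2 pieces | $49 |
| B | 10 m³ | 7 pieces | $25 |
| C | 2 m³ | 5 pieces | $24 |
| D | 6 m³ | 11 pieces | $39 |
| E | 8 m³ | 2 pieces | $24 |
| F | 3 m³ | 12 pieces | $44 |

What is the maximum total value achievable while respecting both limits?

Feasible sets respecting both limits:
- A+C+F: volume 8, item count 19, value 117
- A+C+D: volume 11, item count 18, value 112
- A+C+E: volume 13, item count 9, value 97
- A+F: volume 6, item count 14, value 93
Best: $117.

$117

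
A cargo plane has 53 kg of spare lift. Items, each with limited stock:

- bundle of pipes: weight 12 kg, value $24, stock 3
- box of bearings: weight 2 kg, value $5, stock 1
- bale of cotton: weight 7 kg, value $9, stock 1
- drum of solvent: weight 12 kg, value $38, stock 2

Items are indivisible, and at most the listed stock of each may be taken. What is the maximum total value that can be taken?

Best selections within weight 53 and stock limits:
- 2×bundle of pipes + 1×box of bearings + 2×drum of solvent: weight 50, value 129
- 2×bundle of pipes + 2×drum of solvent: weight 48, value 124
- 3×bundle of pipes + 1×box of bearings + 1×drum of solvent: weight 50, value 115
- 1×bundle of pipes + 1×box of bearings + 1×bale of cotton + 2×drum of solvent: weight 45, value 114
Best: $129.

$129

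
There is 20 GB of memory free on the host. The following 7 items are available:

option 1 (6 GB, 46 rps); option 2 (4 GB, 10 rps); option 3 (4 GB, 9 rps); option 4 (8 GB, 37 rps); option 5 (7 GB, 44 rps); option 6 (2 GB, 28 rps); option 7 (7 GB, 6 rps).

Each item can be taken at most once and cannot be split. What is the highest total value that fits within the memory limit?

This is a 0/1 knapsack; check combinations near the capacity.
- option 1+option 2+option 5+option 6: memory 6+4+7+2=19, value 46+10+44+28=128
- option 1+option 3+option 5+option 6: memory 6+4+7+2=19, value 46+9+44+28=127
- option 1+option 2+option 4+option 6: memory 6+4+8+2=20, value 46+10+37+28=121
Best: 128 rps.

128 rps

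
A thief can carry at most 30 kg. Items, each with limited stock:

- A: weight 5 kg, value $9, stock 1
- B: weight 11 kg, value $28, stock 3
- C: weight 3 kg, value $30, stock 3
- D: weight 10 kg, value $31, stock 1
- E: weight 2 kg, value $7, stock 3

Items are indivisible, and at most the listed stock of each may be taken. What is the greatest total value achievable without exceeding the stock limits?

$151

Best selections within weight 30 and stock limits:
- 1×A + 3×C + 1×D + 3×E: weight 30, value 151
- 1×B + 3×C + 1×D: weight 30, value 149
- 1×A + 3×C + 1×D + 2×E: weight 28, value 144
- 3×C + 1×D + 3×E: weight 25, value 142
Best: $151.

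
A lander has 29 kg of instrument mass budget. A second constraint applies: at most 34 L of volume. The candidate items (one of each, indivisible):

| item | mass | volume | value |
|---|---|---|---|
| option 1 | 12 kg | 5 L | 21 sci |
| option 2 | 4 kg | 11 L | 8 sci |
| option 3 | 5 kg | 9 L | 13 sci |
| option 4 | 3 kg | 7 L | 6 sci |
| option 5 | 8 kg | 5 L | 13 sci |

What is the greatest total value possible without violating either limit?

55 sci

Feasible sets respecting both limits:
- option 1+option 2+option 3+option 5: mass 29, volume 30, value 55
- option 1+option 3+option 4+option 5: mass 28, volume 26, value 53
- option 1+option 2+option 3+option 4: mass 24, volume 32, value 48
- option 1+option 2+option 4+option 5: mass 27, volume 28, value 48
Best: 55 sci.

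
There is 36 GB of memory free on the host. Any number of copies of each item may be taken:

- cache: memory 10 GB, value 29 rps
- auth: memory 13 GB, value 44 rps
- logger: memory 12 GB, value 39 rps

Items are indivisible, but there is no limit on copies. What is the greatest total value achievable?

117 rps

Best value-per-unit is auth at 44/13; filling with it alone gives 2×44 = 88.
Optimal mix: 1×cache + 2×auth → memory 36, value 117.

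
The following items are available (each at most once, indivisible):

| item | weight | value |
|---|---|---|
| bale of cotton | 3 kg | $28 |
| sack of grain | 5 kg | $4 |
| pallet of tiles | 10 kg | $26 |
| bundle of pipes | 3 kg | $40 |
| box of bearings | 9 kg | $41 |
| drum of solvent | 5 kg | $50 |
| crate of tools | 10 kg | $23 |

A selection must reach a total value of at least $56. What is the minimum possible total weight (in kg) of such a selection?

6

Subsets with value ≥ 56, sorted by total weight:
- bale of cotton+bundle of pipes: weight 6, value 68
- bundle of pipes+drum of solvent: weight 8, value 90
- bale of cotton+drum of solvent: weight 8, value 78
- bale of cotton+bundle of pipes+drum of solvent: weight 11, value 118
Minimum weight: 6 kg.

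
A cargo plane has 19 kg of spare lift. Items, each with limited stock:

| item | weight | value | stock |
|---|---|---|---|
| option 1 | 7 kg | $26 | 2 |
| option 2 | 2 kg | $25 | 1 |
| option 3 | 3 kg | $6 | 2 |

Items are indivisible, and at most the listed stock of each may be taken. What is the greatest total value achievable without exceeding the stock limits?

Best selections within weight 19 and stock limits:
- 2×option 1 + 1×option 2 + 1×option 3: weight 19, value 83
- 2×option 1 + 1×option 2: weight 16, value 77
Best: $83.

$83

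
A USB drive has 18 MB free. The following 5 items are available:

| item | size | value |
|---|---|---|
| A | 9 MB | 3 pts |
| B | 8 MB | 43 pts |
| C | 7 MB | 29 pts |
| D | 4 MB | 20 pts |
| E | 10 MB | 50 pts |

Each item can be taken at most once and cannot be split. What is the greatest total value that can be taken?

93 pts

Check high-value combinations within 18 MB:
- B+E: size 8+10=18, value 43+50=93
- C+E: size 7+10=17, value 29+50=79
- B+C: size 8+7=15, value 43+29=72
- D+E: size 4+10=14, value 20+50=70
- B+D: size 8+4=12, value 43+20=63
Best: 93 pts.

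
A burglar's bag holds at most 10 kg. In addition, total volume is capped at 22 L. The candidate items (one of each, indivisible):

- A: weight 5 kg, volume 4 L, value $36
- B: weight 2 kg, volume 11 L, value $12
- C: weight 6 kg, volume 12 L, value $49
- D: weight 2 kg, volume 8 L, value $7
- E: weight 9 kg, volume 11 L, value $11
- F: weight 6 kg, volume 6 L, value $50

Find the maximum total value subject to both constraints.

Feasible sets respecting both limits:
- B+F: weight 8, volume 17, value 62
- D+F: weight 8, volume 14, value 57
- C+D: weight 8, volume 20, value 56
- F: weight 6, volume 6, value 50
Best: $62.

$62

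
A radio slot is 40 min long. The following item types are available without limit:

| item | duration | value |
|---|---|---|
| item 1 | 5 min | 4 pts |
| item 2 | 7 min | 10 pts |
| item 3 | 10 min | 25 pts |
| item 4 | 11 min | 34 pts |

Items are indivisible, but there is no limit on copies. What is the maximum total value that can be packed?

Best value-per-unit is item 4 at 34/11; filling with it alone gives 3×34 = 102.
Optimal mix: 1×item 2 + 3×item 4 → duration 40, value 112.

112 pts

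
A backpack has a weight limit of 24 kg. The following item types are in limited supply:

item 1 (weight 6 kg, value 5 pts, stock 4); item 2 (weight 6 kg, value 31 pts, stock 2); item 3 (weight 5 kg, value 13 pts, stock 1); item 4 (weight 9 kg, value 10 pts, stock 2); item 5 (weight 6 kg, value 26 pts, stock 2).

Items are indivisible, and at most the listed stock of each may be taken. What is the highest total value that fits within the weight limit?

114 pts

Best selections within weight 24 and stock limits:
- 2×item 2 + 2×item 5: weight 24, value 114
- 2×item 2 + 1×item 3 + 1×item 5: weight 23, value 101
- 1×item 2 + 1×item 3 + 2×item 5: weight 23, value 96
- 1×item 1 + 2×item 2 + 1×item 5: weight 24, value 93
Best: 114 pts.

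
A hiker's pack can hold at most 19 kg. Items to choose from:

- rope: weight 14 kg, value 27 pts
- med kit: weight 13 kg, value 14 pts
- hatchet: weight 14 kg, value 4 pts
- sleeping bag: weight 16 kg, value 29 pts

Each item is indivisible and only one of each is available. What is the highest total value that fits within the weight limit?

Check high-value combinations within 19 kg:
- sleeping bag: weight 16, value 29
- rope: weight 14, value 27
- med kit: weight 13, value 14
- hatchet: weight 14, value 4
Best: 29 pts.

29 pts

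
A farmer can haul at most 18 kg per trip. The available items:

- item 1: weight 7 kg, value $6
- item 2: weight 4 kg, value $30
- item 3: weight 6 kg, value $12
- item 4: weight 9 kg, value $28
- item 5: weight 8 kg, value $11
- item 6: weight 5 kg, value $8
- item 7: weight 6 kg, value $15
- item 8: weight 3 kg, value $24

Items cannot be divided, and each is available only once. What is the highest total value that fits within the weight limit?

Check high-value combinations within 18 kg:
- item 2+item 4+item 8: weight 4+9+3=16, value 30+28+24=82
- item 2+item 6+item 7+item 8: weight 4+5+6+3=18, value 30+8+15+24=77
- item 2+item 3+item 6+item 8: weight 4+6+5+3=18, value 30+12+8+24=74
- item 2+item 7+item 8: weight 4+6+3=13, value 30+15+24=69
- item 4+item 7+item 8: weight 9+6+3=18, value 28+15+24=67
Best: $82.

$82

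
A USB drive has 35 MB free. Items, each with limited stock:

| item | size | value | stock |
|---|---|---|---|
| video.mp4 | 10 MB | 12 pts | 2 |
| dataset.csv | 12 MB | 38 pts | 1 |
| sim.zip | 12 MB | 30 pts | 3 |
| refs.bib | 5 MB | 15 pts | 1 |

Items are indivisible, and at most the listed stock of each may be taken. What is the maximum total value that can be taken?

Best selections within size 35 and stock limits:
- 1×dataset.csv + 1×sim.zip + 1×refs.bib: size 29, value 83
- 1×video.mp4 + 1×dataset.csv + 1×sim.zip: size 34, value 80
- 2×sim.zip + 1×refs.bib: size 29, value 75
- 1×video.mp4 + 2×sim.zip: size 34, value 72
Best: 83 pts.

83 pts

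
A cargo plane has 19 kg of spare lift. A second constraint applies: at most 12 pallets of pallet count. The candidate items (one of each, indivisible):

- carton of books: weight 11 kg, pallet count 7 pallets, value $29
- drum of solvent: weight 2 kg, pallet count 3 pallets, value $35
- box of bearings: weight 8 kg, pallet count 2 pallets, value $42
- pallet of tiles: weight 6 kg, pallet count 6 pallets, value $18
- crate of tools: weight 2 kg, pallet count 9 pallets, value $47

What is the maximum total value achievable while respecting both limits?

Feasible sets respecting both limits:
- drum of solvent+box of bearings+pallet of tiles: weight 16, pallet count 11, value 95
- box of bearings+crate of tools: weight 10, pallet count 11, value 89
- drum of solvent+crate of tools: weight 4, pallet count 12, value 82
Best: $95.

$95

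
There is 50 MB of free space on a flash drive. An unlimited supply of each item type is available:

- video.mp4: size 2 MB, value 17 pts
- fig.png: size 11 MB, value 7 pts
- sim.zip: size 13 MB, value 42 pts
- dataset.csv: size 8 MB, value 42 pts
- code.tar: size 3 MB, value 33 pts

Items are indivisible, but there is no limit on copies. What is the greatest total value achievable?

545 pts

Best value-per-unit is code.tar at 33/3; filling with it alone gives 16×33 = 528.
Optimal mix: 1×video.mp4 + 16×code.tar → size 50, value 545.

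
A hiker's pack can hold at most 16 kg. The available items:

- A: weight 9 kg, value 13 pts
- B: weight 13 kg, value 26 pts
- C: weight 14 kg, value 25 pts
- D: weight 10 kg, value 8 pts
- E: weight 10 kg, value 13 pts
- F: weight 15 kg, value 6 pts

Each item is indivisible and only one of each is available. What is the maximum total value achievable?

Check high-value combinations within 16 kg:
- B: weight 13, value 26
- C: weight 14, value 25
- A: weight 9, value 13
Best: 26 pts.

26 pts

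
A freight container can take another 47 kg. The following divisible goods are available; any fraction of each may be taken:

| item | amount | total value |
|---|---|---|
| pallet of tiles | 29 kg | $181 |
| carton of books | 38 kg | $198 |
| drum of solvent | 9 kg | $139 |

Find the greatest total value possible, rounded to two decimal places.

Take in order of value per unit:
- drum of solvent (139/9 per unit): all 9 → value 139, running total 139.00
- pallet of tiles (181/29 per unit): all 29 → value 181, running total 320.00
- carton of books (198/38 per unit): 9 of 38 → value 9×198/38 = 46.8947, running total 366.89
Total 366.89.

366.89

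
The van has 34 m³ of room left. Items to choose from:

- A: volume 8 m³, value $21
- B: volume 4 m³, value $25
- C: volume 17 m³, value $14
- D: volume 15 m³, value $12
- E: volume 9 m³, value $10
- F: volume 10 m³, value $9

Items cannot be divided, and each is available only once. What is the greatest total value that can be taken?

Check high-value combinations within 34 m³:
- A+B+E+F: volume 8+4+9+10=31, value 21+25+10+9=65
- A+B+C: volume 8+4+17=29, value 21+25+14=60
- A+B+D: volume 8+4+15=27, value 21+25+12=58
Best: $65.

$65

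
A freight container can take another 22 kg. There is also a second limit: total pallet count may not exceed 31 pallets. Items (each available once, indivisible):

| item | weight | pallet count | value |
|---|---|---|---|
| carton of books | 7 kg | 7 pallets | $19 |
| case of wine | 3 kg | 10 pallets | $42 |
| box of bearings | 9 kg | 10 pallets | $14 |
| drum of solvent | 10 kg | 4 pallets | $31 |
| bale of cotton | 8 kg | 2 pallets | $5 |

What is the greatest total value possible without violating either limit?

$92

Feasible sets respecting both limits:
- carton of books+case of wine+drum of solvent: weight 20, pallet count 21, value 92
- case of wine+box of bearings+drum of solvent: weight 22, pallet count 24, value 87
- case of wine+drum of solvent+bale of cotton: weight 21, pallet count 16, value 78
Best: $92.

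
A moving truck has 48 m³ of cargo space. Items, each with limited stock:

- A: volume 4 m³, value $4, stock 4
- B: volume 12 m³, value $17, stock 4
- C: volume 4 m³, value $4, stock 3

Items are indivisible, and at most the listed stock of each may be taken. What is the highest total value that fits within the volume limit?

$68

Top feasible selections:
- 4×B: volume 48, value 68
- 3×B + 3×C: volume 48, value 63
- 1×A + 3×B + 2×C: volume 48, value 63
Best: $68.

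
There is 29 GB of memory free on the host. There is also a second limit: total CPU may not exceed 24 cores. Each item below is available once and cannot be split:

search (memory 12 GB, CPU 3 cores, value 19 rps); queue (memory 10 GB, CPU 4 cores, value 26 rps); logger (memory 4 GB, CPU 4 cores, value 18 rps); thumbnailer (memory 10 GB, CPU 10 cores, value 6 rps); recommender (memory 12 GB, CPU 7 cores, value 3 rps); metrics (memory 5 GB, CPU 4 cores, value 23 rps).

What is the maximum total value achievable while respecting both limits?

73 rps

Feasible sets respecting both limits:
- queue+logger+thumbnailer+metrics: memory 29, CPU 22, value 73
- search+queue+metrics: memory 27, CPU 11, value 68
- queue+logger+metrics: memory 19, CPU 12, value 67
- search+queue+logger: memory 26, CPU 11, value 63
Best: 73 rps.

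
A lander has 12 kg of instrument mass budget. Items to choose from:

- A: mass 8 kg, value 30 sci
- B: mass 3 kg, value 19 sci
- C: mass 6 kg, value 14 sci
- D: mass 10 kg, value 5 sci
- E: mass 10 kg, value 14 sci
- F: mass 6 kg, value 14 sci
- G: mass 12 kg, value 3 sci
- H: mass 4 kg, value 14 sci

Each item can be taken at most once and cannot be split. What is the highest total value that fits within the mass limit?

Check high-value combinations within 12 kg:
- A+B: mass 8+3=11, value 30+19=49
- A+H: mass 8+4=12, value 30+14=44
- B+H: mass 3+4=7, value 19+14=33
- B+C: mass 3+6=9, value 19+14=33
Best: 49 sci.

49 sci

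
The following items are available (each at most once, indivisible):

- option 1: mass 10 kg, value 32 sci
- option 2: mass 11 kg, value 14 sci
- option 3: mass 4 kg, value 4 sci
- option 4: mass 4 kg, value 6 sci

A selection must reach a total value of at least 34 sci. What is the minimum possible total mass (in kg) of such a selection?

Subsets with value ≥ 34, sorted by total mass:
- option 1+option 4: mass 14, value 38
- option 1+option 3: mass 14, value 36
- option 1+option 3+option 4: mass 18, value 42
Minimum mass: 14 kg.

14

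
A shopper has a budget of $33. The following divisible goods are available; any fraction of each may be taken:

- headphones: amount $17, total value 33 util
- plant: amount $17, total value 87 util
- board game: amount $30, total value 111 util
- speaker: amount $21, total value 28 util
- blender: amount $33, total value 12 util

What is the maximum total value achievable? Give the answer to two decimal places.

Take in order of value per unit:
- plant (87/17 per unit): all 17 → value 87, running total 87.00
- board game (111/30 per unit): 16 of 30 → value 16×111/30 = 59.2000, running total 146.20
Total 146.20.

146.20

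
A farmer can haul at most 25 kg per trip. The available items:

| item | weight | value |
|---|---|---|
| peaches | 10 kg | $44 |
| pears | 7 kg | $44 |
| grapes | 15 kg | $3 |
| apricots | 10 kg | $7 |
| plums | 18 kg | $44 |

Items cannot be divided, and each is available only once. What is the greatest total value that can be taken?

Check high-value combinations within 25 kg:
- peaches+pears: weight 10+7=17, value 44+44=88
- pears+plums: weight 7+18=25, value 44+44=88
- pears+apricots: weight 7+10=17, value 44+7=51
Best: $88.

$88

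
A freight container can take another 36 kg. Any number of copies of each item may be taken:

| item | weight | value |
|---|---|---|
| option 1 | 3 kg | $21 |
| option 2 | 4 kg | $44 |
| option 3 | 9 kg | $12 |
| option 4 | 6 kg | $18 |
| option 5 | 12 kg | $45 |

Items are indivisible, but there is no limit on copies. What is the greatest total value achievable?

$396

Best value-per-unit is option 2 at 44/4, and filling with it alone uses weight 9×4=36. No mix of the others beats 9×44 = 396.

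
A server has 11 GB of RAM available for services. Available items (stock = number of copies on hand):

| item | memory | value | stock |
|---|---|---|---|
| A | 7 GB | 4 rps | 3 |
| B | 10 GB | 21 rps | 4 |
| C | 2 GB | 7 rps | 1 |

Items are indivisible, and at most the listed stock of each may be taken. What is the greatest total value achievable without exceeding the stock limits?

Best selections within memory 11 and stock limits:
- 1×B: memory 10, value 21
- 1×A + 1×C: memory 9, value 11
- 1×C: memory 2, value 7
- 1×A: memory 7, value 4
Best: 21 rps.

21 rps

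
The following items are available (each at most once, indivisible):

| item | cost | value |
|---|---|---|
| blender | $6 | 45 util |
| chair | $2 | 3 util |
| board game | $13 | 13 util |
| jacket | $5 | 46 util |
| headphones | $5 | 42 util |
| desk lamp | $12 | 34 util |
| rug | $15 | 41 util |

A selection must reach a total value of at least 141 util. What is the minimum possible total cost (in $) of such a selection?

Subsets with value ≥ 141, sorted by total cost:
- blender+jacket+headphones+desk lamp: cost 28, value 167
- blender+board game+jacket+headphones: cost 29, value 146
Minimum cost: 28 $.

28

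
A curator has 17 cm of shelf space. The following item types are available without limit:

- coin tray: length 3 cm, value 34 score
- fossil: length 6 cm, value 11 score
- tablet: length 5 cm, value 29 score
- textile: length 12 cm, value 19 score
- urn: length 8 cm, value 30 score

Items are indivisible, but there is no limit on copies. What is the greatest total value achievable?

Best value-per-unit is coin tray at 34/3, and filling with it alone uses length 5×3=15. No mix of the others beats 5×34 = 170.

170 score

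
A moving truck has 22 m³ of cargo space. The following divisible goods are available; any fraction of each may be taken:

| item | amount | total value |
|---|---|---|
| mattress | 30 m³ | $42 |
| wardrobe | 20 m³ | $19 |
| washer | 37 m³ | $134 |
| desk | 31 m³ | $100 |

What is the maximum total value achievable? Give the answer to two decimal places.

Take in order of value per unit:
- washer (134/37 per unit): 22 of 37 → value 22×134/37 = 79.6757, running total 79.68
Total 79.68.

79.68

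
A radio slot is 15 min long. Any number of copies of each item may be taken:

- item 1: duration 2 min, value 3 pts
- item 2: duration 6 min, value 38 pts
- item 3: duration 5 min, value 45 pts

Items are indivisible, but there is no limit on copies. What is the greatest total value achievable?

Best value-per-unit is item 3 at 45/5, and filling with it alone uses duration 3×5=15. No mix of the others beats 3×45 = 135.

135 pts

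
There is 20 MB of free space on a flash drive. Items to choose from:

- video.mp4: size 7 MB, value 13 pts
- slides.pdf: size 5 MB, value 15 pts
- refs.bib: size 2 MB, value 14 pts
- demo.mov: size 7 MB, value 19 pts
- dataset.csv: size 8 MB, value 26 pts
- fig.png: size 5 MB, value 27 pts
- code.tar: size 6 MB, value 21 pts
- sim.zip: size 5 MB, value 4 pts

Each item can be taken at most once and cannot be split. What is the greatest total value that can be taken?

82 pts

Check high-value combinations within 20 MB:
- slides.pdf+refs.bib+dataset.csv+fig.png: size 5+2+8+5=20, value 15+14+26+27=82
- refs.bib+demo.mov+fig.png+code.tar: size 2+7+5+6=20, value 14+19+27+21=81
- slides.pdf+refs.bib+fig.png+code.tar: size 5+2+5+6=18, value 15+14+27+21=77
- slides.pdf+refs.bib+demo.mov+fig.png: size 5+2+7+5=19, value 15+14+19+27=75
Best: 82 pts.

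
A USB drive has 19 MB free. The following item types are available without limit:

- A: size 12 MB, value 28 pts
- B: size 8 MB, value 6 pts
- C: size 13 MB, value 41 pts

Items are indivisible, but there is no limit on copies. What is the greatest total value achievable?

41 pts

Best value-per-unit is C at 41/13, and filling with it alone uses size 1×13=13. No mix of the others beats 1×41 = 41.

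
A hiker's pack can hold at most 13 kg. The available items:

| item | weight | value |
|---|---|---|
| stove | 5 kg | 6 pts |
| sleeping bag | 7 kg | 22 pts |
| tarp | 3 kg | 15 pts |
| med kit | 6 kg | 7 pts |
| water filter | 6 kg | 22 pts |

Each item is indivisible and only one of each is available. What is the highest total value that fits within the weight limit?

44 pts

Check high-value combinations within 13 kg:
- sleeping bag+water filter: weight 7+6=13, value 22+22=44
- tarp+water filter: weight 3+6=9, value 15+22=37
- sleeping bag+tarp: weight 7+3=10, value 22+15=37
- med kit+water filter: weight 6+6=12, value 7+22=29
- sleeping bag+med kit: weight 7+6=13, value 22+7=29
Best: 44 pts.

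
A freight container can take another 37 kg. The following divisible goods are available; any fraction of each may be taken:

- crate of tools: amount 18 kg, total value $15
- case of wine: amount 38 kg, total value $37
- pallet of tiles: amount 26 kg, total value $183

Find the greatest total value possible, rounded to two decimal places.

193.71

Take in order of value per unit:
- pallet of tiles (183/26 per unit): all 26 → value 183, running total 183.00
- case of wine (37/38 per unit): 11 of 38 → value 11×37/38 = 10.7105, running total 193.71
Total 193.71.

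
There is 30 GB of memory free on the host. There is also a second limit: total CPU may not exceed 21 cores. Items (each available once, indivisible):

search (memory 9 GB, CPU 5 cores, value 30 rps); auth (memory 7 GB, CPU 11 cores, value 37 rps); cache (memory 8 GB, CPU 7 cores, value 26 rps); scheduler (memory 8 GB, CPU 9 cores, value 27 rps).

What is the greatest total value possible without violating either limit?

Feasible sets respecting both limits:
- search+cache+scheduler: memory 25, CPU 21, value 83
- search+auth: memory 16, CPU 16, value 67
- auth+scheduler: memory 15, CPU 20, value 64
- auth+cache: memory 15, CPU 18, value 63
Best: 83 rps.

83 rps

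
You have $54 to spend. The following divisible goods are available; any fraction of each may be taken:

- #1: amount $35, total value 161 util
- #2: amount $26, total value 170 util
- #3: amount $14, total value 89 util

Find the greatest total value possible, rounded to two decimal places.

323.40

Take in order of value per unit:
- #2 (170/26 per unit): all 26 → value 170, running total 170.00
- #3 (89/14 per unit): all 14 → value 89, running total 259.00
- #1 (161/35 per unit): 14 of 35 → value 14×161/35 = 64.4000, running total 323.40
Total 323.40.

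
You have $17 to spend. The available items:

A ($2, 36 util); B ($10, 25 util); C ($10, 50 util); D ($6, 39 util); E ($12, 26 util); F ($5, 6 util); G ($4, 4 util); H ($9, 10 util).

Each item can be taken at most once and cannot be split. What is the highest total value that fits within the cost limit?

92 util

This is a 0/1 knapsack; check combinations near the capacity.
- A+C+F: cost 2+10+5=17, value 36+50+6=92
- A+C+G: cost 2+10+4=16, value 36+50+4=90
- C+D: cost 10+6=16, value 50+39=89
- A+C: cost 2+10=12, value 36+50=86
- A+D+F+G: cost 2+6+5+4=17, value 36+39+6+4=85
Best: 92 util.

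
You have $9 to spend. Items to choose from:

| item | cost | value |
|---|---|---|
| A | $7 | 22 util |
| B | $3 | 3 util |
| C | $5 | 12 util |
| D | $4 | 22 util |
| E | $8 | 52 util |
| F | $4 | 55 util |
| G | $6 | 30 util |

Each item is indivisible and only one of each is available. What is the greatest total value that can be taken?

This is a 0/1 knapsack; check combinations near the capacity.
- D+F: cost 4+4=8, value 22+55=77
- C+F: cost 5+4=9, value 12+55=67
- B+F: cost 3+4=7, value 3+55=58
- F: cost 4, value 55
Best: 77 util.

77 util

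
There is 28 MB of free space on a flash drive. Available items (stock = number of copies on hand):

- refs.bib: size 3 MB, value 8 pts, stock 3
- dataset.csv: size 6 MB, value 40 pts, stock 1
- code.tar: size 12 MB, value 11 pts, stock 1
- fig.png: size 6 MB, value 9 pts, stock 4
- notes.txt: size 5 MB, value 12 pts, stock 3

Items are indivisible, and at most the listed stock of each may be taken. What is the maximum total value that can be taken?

92 pts

Top feasible selections:
- 2×refs.bib + 1×dataset.csv + 3×notes.txt: size 27, value 92
- 2×refs.bib + 1×dataset.csv + 1×fig.png + 2×notes.txt: size 28, value 89
- 3×refs.bib + 1×dataset.csv + 2×notes.txt: size 25, value 88
Best: 92 pts.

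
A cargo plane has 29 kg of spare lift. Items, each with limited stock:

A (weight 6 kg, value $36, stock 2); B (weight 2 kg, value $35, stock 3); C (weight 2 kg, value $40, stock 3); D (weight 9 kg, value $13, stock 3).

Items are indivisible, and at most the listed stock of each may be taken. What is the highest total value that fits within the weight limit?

$297

Top feasible selections:
- 2×A + 3×B + 3×C: weight 24, value 297
- 1×A + 3×B + 3×C + 1×D: weight 27, value 274
Best: $297.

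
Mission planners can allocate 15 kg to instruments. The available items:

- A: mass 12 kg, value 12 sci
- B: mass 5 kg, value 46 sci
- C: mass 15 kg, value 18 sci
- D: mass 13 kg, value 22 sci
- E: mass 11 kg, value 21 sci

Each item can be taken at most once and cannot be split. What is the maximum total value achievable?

This is a 0/1 knapsack; check combinations near the capacity.
- B: mass 5, value 46
- D: mass 13, value 22
- E: mass 11, value 21
- C: mass 15, value 18
Best: 46 sci.

46 sci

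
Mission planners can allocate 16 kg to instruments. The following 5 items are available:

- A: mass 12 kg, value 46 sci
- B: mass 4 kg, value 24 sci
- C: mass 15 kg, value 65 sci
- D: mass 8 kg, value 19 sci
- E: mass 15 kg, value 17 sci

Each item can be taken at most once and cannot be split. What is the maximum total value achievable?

Check high-value combinations within 16 kg:
- A+B: mass 12+4=16, value 46+24=70
- C: mass 15, value 65
- A: mass 12, value 46
- B+D: mass 4+8=12, value 24+19=43
- B: mass 4, value 24
Best: 70 sci.

70 sci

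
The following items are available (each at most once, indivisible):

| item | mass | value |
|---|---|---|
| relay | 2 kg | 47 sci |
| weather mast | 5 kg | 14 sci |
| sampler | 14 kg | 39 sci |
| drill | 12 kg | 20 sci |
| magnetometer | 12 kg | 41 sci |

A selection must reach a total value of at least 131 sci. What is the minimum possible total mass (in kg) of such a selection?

Subsets with value ≥ 131, sorted by total mass:
- relay+weather mast+sampler+magnetometer: mass 33, value 141
- relay+sampler+drill+magnetometer: mass 40, value 147
- relay+weather mast+sampler+drill+magnetometer: mass 45, value 161
Minimum mass: 33 kg.

33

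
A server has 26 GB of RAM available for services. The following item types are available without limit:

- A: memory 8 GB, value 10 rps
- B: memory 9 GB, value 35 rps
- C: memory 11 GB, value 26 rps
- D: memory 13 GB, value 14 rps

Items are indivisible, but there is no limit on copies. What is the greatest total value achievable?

80 rps

Best value-per-unit is B at 35/9; filling with it alone gives 2×35 = 70.
Optimal mix: 1×A + 2×B → memory 26, value 80.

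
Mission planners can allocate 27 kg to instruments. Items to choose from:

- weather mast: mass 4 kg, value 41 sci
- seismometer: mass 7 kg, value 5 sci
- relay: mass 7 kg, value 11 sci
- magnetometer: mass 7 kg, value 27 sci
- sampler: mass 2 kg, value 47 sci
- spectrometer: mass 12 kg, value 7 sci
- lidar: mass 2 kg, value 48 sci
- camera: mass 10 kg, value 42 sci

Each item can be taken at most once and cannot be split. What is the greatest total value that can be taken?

This is a 0/1 knapsack; check combinations near the capacity.
- weather mast+magnetometer+sampler+lidar+camera: mass 4+7+2+2+10=25, value 41+27+47+48+42=205
- weather mast+relay+sampler+lidar+camera: mass 4+7+2+2+10=25, value 41+11+47+48+42=189
- weather mast+seismometer+sampler+lidar+camera: mass 4+7+2+2+10=25, value 41+5+47+48+42=183
Best: 205 sci.

205 sci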